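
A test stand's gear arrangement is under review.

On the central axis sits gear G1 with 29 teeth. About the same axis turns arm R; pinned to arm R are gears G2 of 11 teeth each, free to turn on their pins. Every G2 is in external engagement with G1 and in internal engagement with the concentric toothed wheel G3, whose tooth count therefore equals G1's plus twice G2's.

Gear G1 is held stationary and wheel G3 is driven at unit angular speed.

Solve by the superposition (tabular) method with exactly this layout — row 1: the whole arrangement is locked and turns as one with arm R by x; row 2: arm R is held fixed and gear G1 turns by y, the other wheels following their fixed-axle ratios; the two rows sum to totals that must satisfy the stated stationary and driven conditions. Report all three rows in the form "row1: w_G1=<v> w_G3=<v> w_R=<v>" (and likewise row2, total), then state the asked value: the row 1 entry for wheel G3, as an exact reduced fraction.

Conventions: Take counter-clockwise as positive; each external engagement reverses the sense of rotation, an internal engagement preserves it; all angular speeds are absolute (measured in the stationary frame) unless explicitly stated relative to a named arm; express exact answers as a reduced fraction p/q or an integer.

topology: planetary set — G1 29T / G2 11T / G3 51T, arm = carrier (Willis)
row 1: whole set turns with the arm by x
row 2 — arm fixed, fixed-axis ratios: sun y, ring −(29/51)·y, arm 0
boundary: total ω_sun = x + y = 0 and total ω_ring = x − (29/51)·y = 1  ⇒  y = -51/80, x = 51/80
row 2 ring = −(29/51)·(-51/80) = 29/80
totals (row 1 + row 2): sun 51/80 + (-51/80) = 0, ring 51/80 + 29/80 = 1, arm 51/80 + 0 = 51/80
asked cell (row1, ring) = 51/80

row1: w_G1=51/80 w_G3=51/80 w_R=51/80
row2: w_G1=-51/80 w_G3=29/80 w_R=0
total: w_G1=0 w_G3=1 w_R=51/80
asked value: 51/80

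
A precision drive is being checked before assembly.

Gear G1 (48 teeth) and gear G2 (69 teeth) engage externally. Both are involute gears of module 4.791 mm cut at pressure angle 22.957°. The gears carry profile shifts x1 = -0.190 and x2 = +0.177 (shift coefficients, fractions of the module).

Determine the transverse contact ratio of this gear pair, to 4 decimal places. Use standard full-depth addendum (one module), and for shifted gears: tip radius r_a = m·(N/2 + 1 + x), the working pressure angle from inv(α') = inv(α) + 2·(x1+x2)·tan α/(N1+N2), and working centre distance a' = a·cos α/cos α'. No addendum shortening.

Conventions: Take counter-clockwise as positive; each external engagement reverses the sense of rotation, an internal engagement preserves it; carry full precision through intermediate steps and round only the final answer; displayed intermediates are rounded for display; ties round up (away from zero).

1.6354

class = single-mesh tooth geometry [involute pair 48T × 69T, m = 4.791]
base radii: r_b1 = 105.877018, r_b2 = 152.198214
tip radii: r_a1 = 118.864710, r_a2 = 170.928507
inv(α') = inv(22.957°) + 2·(-0.190+0.177)·tan α/(48+69) = 0.02282002  ⇒  α' = 22.92690°
a' = a·cos α / cos α' = 280.2735·cos 22.957°/cos 22.92690° = 280.211178
action lengths: √(r_a1²−r_b1²) = 54.026626, √(r_a2²−r_b2²) = 77.796261
base pitch p_b = π·m·cos α = 13.859269
CR = (54.026626 + 77.796261 − 280.211178·sin 22.92690°)/13.859269 = 1.635356
contact ratio ≈ 1.6354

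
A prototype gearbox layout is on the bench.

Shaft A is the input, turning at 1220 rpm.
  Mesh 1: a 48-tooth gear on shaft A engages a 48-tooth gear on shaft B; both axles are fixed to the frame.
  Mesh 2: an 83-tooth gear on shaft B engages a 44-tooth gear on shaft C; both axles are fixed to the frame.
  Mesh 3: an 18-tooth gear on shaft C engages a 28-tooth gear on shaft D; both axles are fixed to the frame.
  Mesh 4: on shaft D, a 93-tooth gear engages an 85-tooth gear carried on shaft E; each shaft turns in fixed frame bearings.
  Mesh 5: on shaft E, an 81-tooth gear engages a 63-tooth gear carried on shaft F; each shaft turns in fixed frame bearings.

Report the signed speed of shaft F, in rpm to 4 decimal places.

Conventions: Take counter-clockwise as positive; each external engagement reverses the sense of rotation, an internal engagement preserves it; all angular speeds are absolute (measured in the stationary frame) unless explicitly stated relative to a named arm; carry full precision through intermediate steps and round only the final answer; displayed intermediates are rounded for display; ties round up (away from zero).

-2081.1731 rpm

recognized (6 fixed axles, 5 meshes): fixed-axis compound train
mesh 1 [48T→48T]: ω = 1220.0000×48/48 = 1220.0000 rpm, sense flips to −
mesh 2 [83T→44T]: ω = 1220.0000×83/44 = 2301.3636 rpm, sense flips to +
mesh 3 [18T→28T]: ω = 2301.3636×18/28 = 1479.4481 rpm, sense flips to −
mesh 4 [93T→85T]: ω = 1479.4481×93/85 = 1618.6902 rpm, sense flips to +
mesh 5 [81T→63T]: ω = 1618.6902×81/63 = 2081.1731 rpm, sense flips to −
signed output speed = -2081.1731 rpm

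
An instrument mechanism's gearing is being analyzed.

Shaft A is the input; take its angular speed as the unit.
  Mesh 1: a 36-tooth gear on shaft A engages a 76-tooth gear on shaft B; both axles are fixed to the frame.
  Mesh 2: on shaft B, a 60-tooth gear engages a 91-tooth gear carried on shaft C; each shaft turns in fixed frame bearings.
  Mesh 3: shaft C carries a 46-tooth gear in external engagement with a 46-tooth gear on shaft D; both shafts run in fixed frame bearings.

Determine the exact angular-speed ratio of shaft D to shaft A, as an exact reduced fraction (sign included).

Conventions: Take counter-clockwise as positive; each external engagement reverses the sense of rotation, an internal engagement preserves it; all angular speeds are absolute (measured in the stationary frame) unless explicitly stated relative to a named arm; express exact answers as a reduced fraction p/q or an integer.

class = fixed-axis compound train [3 meshes; 3 ratios multiply, 3 sense flips]
mesh 1 [36T→76T]: running ratio 9/19, sense −
mesh 2 [60T→91T]: running ratio 540/1729, sense +
mesh 3 [46T→46T]: running ratio 540/1729, sense −
ω_out/ω_in = -540/1729

-540/1729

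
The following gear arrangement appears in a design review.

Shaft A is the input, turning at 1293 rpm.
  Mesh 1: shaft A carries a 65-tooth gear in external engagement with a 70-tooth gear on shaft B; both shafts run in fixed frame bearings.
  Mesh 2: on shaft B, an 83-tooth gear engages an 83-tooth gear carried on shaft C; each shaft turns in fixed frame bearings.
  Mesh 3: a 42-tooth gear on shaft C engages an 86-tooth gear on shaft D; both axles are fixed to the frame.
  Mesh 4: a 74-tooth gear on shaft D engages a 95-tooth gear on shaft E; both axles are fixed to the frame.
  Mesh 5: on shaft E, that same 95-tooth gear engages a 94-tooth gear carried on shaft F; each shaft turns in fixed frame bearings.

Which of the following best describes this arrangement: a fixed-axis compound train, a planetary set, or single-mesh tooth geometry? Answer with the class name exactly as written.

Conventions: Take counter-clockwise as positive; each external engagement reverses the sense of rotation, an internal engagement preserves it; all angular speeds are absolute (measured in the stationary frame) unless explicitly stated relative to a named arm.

class = fixed-axis compound train [5 meshes; 5 ratios multiply, 5 sense flips]
classification: fixed-axis compound train

fixed-axis compound train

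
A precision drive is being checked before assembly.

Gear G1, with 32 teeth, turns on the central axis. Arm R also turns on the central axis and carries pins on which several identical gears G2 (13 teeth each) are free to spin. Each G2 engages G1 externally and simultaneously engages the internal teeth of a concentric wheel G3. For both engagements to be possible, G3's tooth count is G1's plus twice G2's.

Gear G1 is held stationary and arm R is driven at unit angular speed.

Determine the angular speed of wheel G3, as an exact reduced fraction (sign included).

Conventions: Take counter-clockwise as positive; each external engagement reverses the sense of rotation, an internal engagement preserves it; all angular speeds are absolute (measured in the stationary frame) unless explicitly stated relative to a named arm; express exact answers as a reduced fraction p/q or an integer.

planetary set (32T centre, 13T on arm, 58T internal) — Willis relation
ring teeth: 32 + 2·13 = 58
32(ω_sun−ω_arm) = −58(ω_ring−ω_arm),  ω_sun = 0, ω_arm = 1
ω_ring = 1 − (32/58)(0−1) = 45/29
exact speed ratio = 45/29

45/29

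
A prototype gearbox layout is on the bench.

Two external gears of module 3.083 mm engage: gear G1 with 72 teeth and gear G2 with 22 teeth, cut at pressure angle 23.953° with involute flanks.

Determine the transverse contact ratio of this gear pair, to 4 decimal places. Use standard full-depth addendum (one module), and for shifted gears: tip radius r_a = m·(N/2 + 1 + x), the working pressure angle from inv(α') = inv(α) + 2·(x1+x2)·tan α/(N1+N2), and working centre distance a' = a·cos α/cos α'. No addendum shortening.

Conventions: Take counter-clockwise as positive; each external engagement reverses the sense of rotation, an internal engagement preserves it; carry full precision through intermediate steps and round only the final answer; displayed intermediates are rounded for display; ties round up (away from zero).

1.5330

topology: single-mesh involute geometry — m = 3.083, 72T/22T pair
base radii: r_b1 = 101.429580, r_b2 = 30.992372
tip radii: r_a1 = 114.071000, r_a2 = 36.996000
no profile shift: α' = α, a' = a
action lengths: √(r_a1²−r_b1²) = 52.194189, √(r_a2²−r_b2²) = 20.203389
base pitch p_b = π·m·cos α = 8.851401
CR = (52.194189 + 20.203389 − 144.901000·sin 23.95300°)/8.851401 = 1.533050
contact ratio ≈ 1.5330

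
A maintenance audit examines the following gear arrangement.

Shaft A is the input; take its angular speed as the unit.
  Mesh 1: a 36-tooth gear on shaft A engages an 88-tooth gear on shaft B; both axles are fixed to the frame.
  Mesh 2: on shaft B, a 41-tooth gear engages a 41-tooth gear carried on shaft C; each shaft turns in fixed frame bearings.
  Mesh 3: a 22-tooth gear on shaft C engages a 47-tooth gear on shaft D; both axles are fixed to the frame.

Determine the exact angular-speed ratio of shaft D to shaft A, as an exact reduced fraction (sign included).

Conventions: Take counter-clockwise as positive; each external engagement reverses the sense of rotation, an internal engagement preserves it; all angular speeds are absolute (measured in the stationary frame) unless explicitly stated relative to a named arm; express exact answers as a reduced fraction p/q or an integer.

class = fixed-axis compound train [3 meshes; 3 ratios multiply, 3 sense flips]
mesh 1 [36T→88T]: running ratio 9/22, sense −
mesh 2 [41T→41T]: running ratio 9/22, sense +
mesh 3 [22T→47T]: running ratio 9/47, sense −
ω_out/ω_in = -9/47

-9/47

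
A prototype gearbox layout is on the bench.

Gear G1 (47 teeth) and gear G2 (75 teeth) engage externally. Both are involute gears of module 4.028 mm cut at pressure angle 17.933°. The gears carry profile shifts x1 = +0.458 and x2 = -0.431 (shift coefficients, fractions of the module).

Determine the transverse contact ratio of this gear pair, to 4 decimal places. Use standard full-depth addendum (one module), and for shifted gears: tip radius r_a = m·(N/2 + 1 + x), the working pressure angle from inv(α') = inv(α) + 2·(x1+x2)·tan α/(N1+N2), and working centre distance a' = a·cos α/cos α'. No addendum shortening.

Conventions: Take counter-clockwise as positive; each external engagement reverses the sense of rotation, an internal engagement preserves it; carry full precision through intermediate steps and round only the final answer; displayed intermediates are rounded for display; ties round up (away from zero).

1.8401

single-mesh involute tooth geometry (47T engaging 75T at module 4.028)
base radii: r_b1 = 90.059251, r_b2 = 143.711571
tip radii: r_a1 = 100.530824, r_a2 = 153.341932
inv(α') = inv(17.933°) + 2·(+0.458-0.431)·tan α/(47+75) = 0.01078071  ⇒  α' = 18.01100°
a' = a·cos α / cos α' = 245.7080·cos 17.933°/cos 18.01100° = 245.816528
action lengths: √(r_a1²−r_b1²) = 44.674129, √(r_a2²−r_b2²) = 53.485815
base pitch p_b = π·m·cos α = 12.039552
CR = (44.674129 + 53.485815 − 245.816528·sin 18.01100°)/12.039552 = 1.840067
contact ratio ≈ 1.8401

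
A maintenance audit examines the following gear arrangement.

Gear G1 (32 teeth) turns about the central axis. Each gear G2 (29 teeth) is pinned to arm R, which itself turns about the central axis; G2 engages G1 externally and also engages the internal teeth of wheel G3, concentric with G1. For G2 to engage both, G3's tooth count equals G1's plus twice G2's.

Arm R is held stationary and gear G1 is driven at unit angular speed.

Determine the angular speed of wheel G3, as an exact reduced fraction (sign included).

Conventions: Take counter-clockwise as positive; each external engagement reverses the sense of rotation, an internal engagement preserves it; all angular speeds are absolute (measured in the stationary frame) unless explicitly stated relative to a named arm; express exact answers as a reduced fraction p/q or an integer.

recognized (axles ride arm R): planetary set, 32/29/90 teeth
ring teeth: 32 + 2·29 = 90
32(ω_sun−ω_arm) = −90(ω_ring−ω_arm),  ω_arm = 0, ω_sun = 1
ω_ring = 0 − (32/90)(1−0) = -16/45
exact speed ratio = -16/45

-16/45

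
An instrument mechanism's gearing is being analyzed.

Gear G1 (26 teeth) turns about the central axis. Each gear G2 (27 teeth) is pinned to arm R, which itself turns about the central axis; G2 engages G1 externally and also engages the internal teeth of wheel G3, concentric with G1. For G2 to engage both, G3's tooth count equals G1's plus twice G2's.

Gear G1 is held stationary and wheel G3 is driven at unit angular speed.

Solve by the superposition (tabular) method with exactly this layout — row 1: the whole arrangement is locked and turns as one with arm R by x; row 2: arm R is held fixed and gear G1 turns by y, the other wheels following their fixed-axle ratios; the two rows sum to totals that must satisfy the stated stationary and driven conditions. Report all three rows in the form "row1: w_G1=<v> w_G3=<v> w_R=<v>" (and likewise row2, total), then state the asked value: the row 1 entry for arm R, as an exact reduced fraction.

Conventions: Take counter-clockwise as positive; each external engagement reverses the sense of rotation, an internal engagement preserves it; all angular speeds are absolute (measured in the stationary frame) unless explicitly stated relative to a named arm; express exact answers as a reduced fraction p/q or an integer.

row1: w_G1=40/53 w_G3=40/53 w_R=40/53
row2: w_G1=-40/53 w_G3=13/53 w_R=0
total: w_G1=0 w_G3=1 w_R=40/53
asked value: 40/53

planetary set (26T centre, 27T on arm, 80T internal) — Willis relation
row 1: whole set turns with the arm by x
superposition row 2 [arm held]: sun y, ring −(26/80)·y, arm 0
boundary: total ω_sun = x + y = 0 and total ω_ring = x − (26/80)·y = 1  ⇒  y = -40/53, x = 40/53
row 2 ring = −(26/80)·(-40/53) = 13/53
totals (row 1 + row 2): sun 40/53 + (-40/53) = 0, ring 40/53 + 13/53 = 1, arm 40/53 + 0 = 40/53
asked cell (row1, arm) = 40/53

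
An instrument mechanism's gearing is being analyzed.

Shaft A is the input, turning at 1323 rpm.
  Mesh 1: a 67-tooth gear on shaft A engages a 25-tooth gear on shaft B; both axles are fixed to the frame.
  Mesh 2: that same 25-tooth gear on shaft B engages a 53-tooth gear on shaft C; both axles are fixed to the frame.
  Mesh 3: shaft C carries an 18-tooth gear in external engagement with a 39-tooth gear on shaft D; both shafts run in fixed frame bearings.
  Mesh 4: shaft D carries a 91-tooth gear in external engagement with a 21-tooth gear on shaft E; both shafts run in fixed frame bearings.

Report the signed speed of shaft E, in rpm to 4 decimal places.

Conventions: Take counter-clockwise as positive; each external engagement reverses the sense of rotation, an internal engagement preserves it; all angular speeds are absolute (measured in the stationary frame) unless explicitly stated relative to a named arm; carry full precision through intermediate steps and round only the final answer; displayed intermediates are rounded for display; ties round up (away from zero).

recognized (5 fixed axles, 4 meshes): fixed-axis compound train
mesh 1 [67T→25T]: ω = 1323.0000×67/25 = 3545.6400 rpm, sense flips to −
mesh 2 [25T→53T]: ω = 3545.6400×25/53 = 1672.4717 rpm, sense flips to +
mesh 3 [18T→39T]: ω = 1672.4717×18/39 = 771.9100 rpm, sense flips to −
mesh 4 [91T→21T]: ω = 771.9100×91/21 = 3344.9434 rpm, sense flips to +
signed output speed = +3344.9434 rpm

+3344.9434 rpm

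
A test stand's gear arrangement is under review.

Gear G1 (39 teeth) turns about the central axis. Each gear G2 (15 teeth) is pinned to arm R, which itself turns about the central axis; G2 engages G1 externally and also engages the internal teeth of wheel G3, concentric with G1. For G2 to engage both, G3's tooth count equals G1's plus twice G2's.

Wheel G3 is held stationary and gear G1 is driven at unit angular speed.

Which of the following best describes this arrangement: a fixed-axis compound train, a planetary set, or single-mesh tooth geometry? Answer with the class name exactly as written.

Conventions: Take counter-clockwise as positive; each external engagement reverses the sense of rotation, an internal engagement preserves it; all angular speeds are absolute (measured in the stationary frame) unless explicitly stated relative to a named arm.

planetary set

topology: planetary set — G1 39T / G2 15T / G3 69T, arm = carrier (Willis)
classification: planetary set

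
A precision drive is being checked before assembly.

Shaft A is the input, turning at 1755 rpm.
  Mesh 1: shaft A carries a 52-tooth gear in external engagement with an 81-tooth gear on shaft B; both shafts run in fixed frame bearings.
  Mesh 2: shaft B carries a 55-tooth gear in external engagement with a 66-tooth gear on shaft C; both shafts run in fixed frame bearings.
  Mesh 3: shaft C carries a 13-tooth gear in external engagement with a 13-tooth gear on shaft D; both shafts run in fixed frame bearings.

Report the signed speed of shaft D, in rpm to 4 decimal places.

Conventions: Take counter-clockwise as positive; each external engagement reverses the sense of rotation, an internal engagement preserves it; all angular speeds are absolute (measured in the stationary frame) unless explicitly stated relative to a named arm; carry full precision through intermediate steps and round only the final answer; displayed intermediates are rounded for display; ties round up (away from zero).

-938.8889 rpm

recognized (4 fixed axles, 3 meshes): fixed-axis compound train
mesh 1 [52T→81T]: ω = 1755.0000×52/81 = 1126.6667 rpm, sense flips to −
mesh 2 [55T→66T]: ω = 1126.6667×55/66 = 938.8889 rpm, sense flips to +
mesh 3 [13T→13T]: ω = 938.8889×13/13 = 938.8889 rpm, sense flips to −
signed output speed = -938.8889 rpm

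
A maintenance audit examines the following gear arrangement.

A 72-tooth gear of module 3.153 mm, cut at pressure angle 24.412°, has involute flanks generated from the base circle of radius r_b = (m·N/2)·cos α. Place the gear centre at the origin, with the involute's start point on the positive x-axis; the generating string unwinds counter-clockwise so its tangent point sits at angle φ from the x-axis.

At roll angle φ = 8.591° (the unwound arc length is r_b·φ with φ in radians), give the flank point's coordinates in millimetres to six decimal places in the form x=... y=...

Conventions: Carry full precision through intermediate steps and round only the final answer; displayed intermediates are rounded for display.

x=104.515425 y=0.115883

class = single-mesh tooth geometry [base-circle involute, m = 3.153, 72T]
pitch radius r_p = m·N/2 = 3.153·72/2 = 113.508000
base radius r_b = r_p·cos α = 113.508000·cos 24.412° = 103.360058
roll angle φ = 8.591° = 0.14994124 rad
x = r_b·(cos φ + φ·sin φ) = 104.515425
y = r_b·(sin φ − φ·cos φ) = 0.115883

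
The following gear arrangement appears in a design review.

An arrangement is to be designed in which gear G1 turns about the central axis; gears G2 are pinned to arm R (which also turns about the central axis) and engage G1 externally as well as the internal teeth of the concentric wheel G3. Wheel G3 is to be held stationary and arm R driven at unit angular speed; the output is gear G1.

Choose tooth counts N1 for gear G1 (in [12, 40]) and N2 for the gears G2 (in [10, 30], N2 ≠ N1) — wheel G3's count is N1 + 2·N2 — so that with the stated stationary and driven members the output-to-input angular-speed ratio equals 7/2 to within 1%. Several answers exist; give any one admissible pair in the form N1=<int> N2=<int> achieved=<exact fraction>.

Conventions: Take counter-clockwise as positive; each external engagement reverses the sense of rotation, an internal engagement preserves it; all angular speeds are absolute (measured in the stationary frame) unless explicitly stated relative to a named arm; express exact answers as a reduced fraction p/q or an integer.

N1=16 N2=12 achieved=7/2

planetary set to be sized for 7/2 (Willis relation)
Willis with ω_ring = 0: ω_sun/ω_arm = (N1+N3)/N1; set equal to 7/2  ⇒  N3/N1 = 7/2 − 1 = 5/2
N3 = N1 + 2·N2  ⇒  N2/N1 = (N3/N1 − 1)/2 = (5/2 − 1)/2 = 3/4
smallest multiple with N1 ≥ 12 and N2 ≥ 10: k = 4  ⇒  N1 = 4·4 = 16, N2 = 4·3 = 12 (N1 ≤ 40, N2 ≤ 30, N2 ≠ N1 ✓), N3 = 16 + 2·12 = 40
check: (N1+N3)/N1 with N1 = 16, N3 = 40 gives 7/2; |achieved − target| = 0 ≤ 7/200 ✓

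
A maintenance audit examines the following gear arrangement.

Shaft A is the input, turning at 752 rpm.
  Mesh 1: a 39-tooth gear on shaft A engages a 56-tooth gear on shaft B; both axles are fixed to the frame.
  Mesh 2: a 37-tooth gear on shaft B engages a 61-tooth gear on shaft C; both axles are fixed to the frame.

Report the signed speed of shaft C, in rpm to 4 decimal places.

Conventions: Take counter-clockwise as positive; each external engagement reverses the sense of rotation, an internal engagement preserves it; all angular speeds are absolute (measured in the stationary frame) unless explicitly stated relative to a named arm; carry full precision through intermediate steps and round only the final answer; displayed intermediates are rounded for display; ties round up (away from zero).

+317.6628 rpm

2-mesh fixed-axis compound train (all bearings frame-fixed)
mesh 1 [39T→56T]: ω = 752.0000×39/56 = 523.7143 rpm, sense flips to −
mesh 2 [37T→61T]: ω = 523.7143×37/61 = 317.6628 rpm, sense flips to +
signed output speed = +317.6628 rpm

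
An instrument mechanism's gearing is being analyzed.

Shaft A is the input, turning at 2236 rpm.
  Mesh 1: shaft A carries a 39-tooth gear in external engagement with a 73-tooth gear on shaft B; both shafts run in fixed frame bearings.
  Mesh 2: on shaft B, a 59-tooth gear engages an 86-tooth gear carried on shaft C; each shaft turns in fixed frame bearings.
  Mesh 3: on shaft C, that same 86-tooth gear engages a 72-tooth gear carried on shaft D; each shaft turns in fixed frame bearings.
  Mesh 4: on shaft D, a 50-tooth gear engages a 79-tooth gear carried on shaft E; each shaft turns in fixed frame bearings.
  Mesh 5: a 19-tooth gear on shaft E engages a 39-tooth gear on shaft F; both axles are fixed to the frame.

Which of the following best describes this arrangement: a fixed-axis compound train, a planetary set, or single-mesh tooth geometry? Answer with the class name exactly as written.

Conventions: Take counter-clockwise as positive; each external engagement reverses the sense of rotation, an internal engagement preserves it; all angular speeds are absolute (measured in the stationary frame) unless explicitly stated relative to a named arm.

fixed-axis compound train

5-mesh fixed-axis compound train (all bearings frame-fixed)
classification: fixed-axis compound train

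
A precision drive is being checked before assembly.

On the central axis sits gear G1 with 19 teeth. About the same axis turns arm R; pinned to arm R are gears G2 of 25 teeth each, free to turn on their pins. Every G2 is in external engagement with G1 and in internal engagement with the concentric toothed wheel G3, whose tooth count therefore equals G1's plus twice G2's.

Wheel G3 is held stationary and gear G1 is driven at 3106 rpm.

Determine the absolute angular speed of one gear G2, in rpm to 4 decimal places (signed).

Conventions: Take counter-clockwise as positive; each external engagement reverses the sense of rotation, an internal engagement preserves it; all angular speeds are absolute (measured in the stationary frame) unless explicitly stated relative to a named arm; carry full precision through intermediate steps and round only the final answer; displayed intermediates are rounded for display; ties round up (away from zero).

topology: planetary set — G1 19T / G2 25T / G3 69T, arm = carrier (Willis)
normalise by the input: solve with ω_sun = 1, then scale by 3106 rpm
ring teeth: 19 + 2·25 = 69
19(ω_sun−ω_arm) = −69(ω_ring−ω_arm),  ω_ring = 0, ω_sun = 1
19(1−ω_arm) = −69(0−ω_arm)  ⇒  88·ω_arm = 19  ⇒  ω_arm = 19/88
sun–planet mesh: 19·(1−19/88) = −25·(ω_p−ω_arm)  ⇒  ω_p−ω_arm = -1311/2200
ω_p = 19/88 − 1311/2200 = -19/50
scale: ω_p = -19/50 × 3106 rpm = -1180.2800 rpm

-1180.2800 rpm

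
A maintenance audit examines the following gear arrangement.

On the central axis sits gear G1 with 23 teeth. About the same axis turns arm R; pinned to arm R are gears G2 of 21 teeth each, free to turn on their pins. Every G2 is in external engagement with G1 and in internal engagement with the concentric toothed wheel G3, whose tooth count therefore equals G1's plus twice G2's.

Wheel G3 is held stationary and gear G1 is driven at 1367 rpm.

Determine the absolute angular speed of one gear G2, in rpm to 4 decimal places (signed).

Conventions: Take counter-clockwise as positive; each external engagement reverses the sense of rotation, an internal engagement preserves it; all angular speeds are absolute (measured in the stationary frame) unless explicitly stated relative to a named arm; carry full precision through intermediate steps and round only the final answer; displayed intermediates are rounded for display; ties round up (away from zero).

planetary set (23T centre, 21T on arm, 65T internal) — Willis relation
normalise by the input: solve with ω_sun = 1, then scale by 1367 rpm
ring teeth: 23 + 2·21 = 65
23(ω_sun−ω_arm) = −65(ω_ring−ω_arm),  ω_ring = 0, ω_sun = 1
23(1−ω_arm) = −65(0−ω_arm)  ⇒  88·ω_arm = 23  ⇒  ω_arm = 23/88
sun–planet mesh: 23·(1−23/88) = −21·(ω_p−ω_arm)  ⇒  ω_p−ω_arm = -1495/1848
ω_p = 23/88 − 1495/1848 = -23/42
scale: ω_p = -23/42 × 1367 rpm = -748.5952 rpm

-748.5952 rpm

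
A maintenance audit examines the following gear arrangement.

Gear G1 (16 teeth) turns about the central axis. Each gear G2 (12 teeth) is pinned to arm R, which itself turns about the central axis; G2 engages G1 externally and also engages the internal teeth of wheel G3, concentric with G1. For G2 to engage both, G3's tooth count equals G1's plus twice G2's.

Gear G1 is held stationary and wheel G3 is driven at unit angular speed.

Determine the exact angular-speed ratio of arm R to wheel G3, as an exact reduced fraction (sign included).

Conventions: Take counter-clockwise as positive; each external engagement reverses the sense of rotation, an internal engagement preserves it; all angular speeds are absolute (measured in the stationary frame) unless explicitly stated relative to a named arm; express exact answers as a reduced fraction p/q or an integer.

5/7

recognized (axles ride arm R): planetary set, 16/12/40 teeth
ring teeth: 16 + 2·12 = 40
16(ω_sun−ω_arm) = −40(ω_ring−ω_arm),  ω_sun = 0, ω_ring = 1
16(0−ω_arm) = −40(1−ω_arm)  ⇒  56·ω_arm = 40  ⇒  ω_arm = 5/7
ω_out/ω_in = 5/7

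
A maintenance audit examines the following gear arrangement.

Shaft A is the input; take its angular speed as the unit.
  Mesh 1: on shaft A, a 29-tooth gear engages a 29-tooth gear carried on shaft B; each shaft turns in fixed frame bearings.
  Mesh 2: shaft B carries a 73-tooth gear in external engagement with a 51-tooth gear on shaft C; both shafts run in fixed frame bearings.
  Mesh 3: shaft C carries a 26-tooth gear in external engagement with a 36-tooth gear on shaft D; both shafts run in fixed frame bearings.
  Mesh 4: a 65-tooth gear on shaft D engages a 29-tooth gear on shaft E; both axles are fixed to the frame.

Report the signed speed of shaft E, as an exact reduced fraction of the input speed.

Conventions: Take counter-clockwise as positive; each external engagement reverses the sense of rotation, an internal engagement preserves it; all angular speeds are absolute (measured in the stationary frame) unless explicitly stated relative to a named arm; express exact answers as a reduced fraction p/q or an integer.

4-mesh fixed-axis compound train (all bearings frame-fixed)
mesh 1 [29T→29T]: |ω|/ω_in = 1×29/29 = 1, sense flips to −
mesh 2 [73T→51T]: |ω|/ω_in = 1×73/51 = 73/51, sense flips to +
mesh 3 [26T→36T]: |ω|/ω_in = (73/51)×26/36 = 949/918, sense flips to −
mesh 4 [65T→29T]: |ω|/ω_in = (949/918)×65/29 = 61685/26622, sense flips to +
signed output speed (× input speed) = 61685/26622

61685/26622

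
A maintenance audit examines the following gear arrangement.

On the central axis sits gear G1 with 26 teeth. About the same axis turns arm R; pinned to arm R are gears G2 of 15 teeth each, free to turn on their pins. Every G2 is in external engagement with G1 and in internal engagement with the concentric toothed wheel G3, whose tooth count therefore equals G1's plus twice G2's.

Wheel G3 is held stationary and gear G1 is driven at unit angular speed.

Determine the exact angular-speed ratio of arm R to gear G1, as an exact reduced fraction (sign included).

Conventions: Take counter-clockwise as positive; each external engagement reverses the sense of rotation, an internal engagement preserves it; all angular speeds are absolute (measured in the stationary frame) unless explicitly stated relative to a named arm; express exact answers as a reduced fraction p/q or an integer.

13/41

planetary set (26T centre, 15T on arm, 56T internal) — Willis relation
ring teeth: 26 + 2·15 = 56
26(ω_sun−ω_arm) = −56(ω_ring−ω_arm),  ω_ring = 0, ω_sun = 1
26(1−ω_arm) = −56(0−ω_arm)  ⇒  82·ω_arm = 26  ⇒  ω_arm = 13/41
ω_out/ω_in = 13/41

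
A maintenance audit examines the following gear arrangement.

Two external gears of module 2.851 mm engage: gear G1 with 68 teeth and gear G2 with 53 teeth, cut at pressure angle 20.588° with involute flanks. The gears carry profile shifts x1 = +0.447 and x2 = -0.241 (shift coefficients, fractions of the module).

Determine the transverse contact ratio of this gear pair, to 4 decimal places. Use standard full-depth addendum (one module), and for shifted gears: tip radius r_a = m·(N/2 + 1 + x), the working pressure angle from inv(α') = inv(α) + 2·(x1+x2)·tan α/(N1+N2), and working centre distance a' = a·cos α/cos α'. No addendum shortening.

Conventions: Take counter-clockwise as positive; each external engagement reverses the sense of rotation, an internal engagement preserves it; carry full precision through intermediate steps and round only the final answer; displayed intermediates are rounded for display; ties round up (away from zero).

1.7183

topology: single-mesh involute geometry — m = 2.851, 68T/53T pair
base radii: r_b1 = 90.743136, r_b2 = 70.726268
tip radii: r_a1 = 101.059397, r_a2 = 77.715409
inv(α') = inv(20.588°) + 2·(+0.447-0.241)·tan α/(68+53) = 0.01758692  ⇒  α' = 21.09365°
a' = a·cos α / cos α' = 172.4855·cos 20.588°/cos 21.09365° = 173.065961
action lengths: √(r_a1²−r_b1²) = 44.482412, √(r_a2²−r_b2²) = 32.209934
base pitch p_b = π·m·cos α = 8.384646
CR = (44.482412 + 32.209934 − 173.065961·sin 21.09365°)/8.384646 = 1.718265
contact ratio ≈ 1.7183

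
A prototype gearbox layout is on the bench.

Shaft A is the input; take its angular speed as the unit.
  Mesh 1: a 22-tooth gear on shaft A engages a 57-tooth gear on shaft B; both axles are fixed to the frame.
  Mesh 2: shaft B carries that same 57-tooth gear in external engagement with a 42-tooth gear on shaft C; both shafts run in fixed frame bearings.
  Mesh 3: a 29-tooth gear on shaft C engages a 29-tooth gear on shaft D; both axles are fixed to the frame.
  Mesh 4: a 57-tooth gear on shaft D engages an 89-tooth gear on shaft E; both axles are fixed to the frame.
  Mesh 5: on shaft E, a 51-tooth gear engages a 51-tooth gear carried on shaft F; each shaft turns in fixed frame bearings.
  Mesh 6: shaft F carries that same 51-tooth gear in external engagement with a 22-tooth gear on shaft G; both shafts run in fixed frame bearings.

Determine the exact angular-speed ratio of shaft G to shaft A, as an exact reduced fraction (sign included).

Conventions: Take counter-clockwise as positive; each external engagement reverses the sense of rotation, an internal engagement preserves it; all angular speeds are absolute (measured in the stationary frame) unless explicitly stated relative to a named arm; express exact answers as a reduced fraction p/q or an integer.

class = fixed-axis compound train [6 meshes; 6 ratios multiply, 6 sense flips]
mesh 1 [22T→57T]: running ratio 22/57, sense −
mesh 2 [57T→42T]: running ratio 11/21, sense +
mesh 3 [29T→29T]: running ratio 11/21, sense −
mesh 4 [57T→89T]: running ratio 209/623, sense +
mesh 5 [51T→51T]: running ratio 209/623, sense −
mesh 6 [51T→22T]: running ratio 969/1246, sense +
ω_out/ω_in = 969/1246

969/1246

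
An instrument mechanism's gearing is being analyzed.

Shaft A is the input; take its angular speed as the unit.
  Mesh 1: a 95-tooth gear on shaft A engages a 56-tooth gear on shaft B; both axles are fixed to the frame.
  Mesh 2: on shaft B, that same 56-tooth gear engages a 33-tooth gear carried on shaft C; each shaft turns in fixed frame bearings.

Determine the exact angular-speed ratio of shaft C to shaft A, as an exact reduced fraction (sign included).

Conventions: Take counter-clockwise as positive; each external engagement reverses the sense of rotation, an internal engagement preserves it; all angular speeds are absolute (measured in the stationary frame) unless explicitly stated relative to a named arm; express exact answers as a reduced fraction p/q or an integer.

95/33

class = fixed-axis compound train [2 meshes; 2 ratios multiply, 2 sense flips]
mesh 1 [95T→56T]: running ratio 95/56, sense −
mesh 2 [56T→33T]: running ratio 95/33, sense +
ω_out/ω_in = 95/33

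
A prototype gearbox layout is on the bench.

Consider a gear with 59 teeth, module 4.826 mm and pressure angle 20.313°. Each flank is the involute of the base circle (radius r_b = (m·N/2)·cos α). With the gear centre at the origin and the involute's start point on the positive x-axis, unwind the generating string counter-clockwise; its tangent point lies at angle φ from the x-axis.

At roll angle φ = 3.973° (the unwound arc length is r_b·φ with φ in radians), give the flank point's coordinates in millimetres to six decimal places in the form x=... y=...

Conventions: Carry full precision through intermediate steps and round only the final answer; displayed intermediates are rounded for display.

class = single-mesh tooth geometry [base-circle involute, m = 4.826, 59T]
pitch radius r_p = m·N/2 = 4.826·59/2 = 142.367000
base radius r_b = r_p·cos α = 142.367000·cos 20.313° = 133.513224
roll angle φ = 3.973° = 0.06934193 rad
x = r_b·(cos φ + φ·sin φ) = 133.833824
y = r_b·(sin φ − φ·cos φ) = 0.014831

x=133.833824 y=0.014831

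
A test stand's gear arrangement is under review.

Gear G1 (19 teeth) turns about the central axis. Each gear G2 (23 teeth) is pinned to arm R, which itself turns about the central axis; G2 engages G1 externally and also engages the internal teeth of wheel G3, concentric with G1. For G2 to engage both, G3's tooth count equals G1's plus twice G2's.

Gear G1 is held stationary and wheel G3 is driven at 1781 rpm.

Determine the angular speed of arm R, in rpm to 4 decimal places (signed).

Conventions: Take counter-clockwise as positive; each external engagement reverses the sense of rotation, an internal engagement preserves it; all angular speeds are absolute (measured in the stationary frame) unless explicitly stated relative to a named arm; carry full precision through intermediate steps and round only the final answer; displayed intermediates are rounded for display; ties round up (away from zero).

+1378.1548 rpm

class = planetary set [G3 = 19+2·23 = 65; Willis about the carrier]
normalise by the input: solve with ω_ring = 1, then scale by 1781 rpm
ring teeth: 19 + 2·23 = 65
19(ω_sun−ω_arm) = −65(ω_ring−ω_arm),  ω_sun = 0, ω_ring = 1
19(0−ω_arm) = −65(1−ω_arm)  ⇒  84·ω_arm = 65  ⇒  ω_arm = 65/84
scale: ω_arm = 65/84 × 1781 rpm = +1378.1548 rpm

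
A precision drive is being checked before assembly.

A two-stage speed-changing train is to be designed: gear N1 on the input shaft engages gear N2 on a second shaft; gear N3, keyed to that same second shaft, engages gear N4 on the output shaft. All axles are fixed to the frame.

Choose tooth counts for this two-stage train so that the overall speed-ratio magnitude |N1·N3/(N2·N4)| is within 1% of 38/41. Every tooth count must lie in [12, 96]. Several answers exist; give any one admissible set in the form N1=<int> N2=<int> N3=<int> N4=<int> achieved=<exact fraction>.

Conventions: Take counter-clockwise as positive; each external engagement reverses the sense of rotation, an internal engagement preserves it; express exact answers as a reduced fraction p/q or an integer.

N1=12 N2=41 N3=38 N4=12 achieved=38/41

2-stage fixed-axis compound train for ratio 38/41
target = 38/41 in lowest terms: an exact hit needs N1·N3 = k·38 and N2·N4 = k·41 for one integer k, every count in [12, 96]; additionally prefer no 1:1 stage (N1 ≠ N2, N3 ≠ N4)
k = 1…11: no 1:1-free in-range split of k·38 and k·41 into factor pairs; take k = 12
k = 12: N1·N3 = 456 = 12·38, N2·N4 = 492 = 41·12
achieved = 12·38/(41·12) = 38/41; |achieved − target| = 0 ≤ 19/2050 ✓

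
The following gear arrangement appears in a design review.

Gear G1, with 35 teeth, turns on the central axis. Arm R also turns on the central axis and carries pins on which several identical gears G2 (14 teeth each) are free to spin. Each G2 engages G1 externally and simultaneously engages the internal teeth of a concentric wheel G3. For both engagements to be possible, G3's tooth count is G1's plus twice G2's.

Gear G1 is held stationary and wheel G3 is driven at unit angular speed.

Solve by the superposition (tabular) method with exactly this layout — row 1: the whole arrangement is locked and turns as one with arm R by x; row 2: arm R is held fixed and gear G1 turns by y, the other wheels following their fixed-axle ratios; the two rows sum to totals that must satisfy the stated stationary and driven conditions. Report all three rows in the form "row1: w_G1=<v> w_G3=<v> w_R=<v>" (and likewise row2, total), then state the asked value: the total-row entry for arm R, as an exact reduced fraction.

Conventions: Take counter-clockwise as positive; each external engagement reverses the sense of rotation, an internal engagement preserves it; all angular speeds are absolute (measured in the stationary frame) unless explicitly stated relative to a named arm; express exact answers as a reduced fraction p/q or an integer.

recognized (axles ride arm R): planetary set, 35/14/63 teeth
superposition row 1 [locked train]: every member turns x
row 2: sun turns y, ring = −(35/63)·y, arm 0
boundary: total ω_sun = x + y = 0 and total ω_ring = x − (35/63)·y = 1  ⇒  y = -9/14, x = 9/14
row 2 ring = −(35/63)·(-9/14) = 5/14
totals (row 1 + row 2): sun 9/14 + (-9/14) = 0, ring 9/14 + 5/14 = 1, arm 9/14 + 0 = 9/14
asked cell (total, arm) = 9/14

row1: w_G1=9/14 w_G3=9/14 w_R=9/14
row2: w_G1=-9/14 w_G3=5/14 w_R=0
total: w_G1=0 w_G3=1 w_R=9/14
asked value: 9/14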